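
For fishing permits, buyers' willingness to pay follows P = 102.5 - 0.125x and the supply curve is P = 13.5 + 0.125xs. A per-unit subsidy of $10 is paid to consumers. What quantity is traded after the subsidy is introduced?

Pre-subsidy: 102.5 - 0.125x = 13.5 + 0.125x gives x* = 356 and P* = 58.
With the rebate, buyers effectively pay Pb = Ps − 10, where Ps is the price sellers receive.
On the curves, Pb = 102.5 - 0.125x and Ps = 13.5 + 0.125x; the wedge Ps − Pb = 10 gives 13.5 + 0.125x − (102.5 - 0.125x) = 10, so x' = 396.
Then Pb = 102.5 − 0.125·396 = 53 and Ps = 13.5 + 0.125·396 = 63.

x' = 396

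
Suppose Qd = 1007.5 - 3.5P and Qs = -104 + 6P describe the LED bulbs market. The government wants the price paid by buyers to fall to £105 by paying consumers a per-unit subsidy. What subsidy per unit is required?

At a buyer price of 105, quantity demanded is 1007.5 − 3.5·105 = 640.
Sellers supply 640 only when they receive Ps with -104 + 6·Ps = 640, i.e. Ps = 124.
s = Ps − Pb = 124 − 105 = 19.

Required subsidy s = £19 per unit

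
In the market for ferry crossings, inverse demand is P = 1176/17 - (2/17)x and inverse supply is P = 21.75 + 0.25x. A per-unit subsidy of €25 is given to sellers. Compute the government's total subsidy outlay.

Government cost = €4925

Pre-subsidy: 1176/17 - (2/17)x = 21.75 + 0.25x gives x* = 129 and P* = 54.
With the subsidy, sellers receive Ps = Pb + 25 for each unit, where Pb is the price buyers pay.
On the curves, Pb = 1176/17 - (2/17)x and Ps = 21.75 + 0.25x; the wedge Ps − Pb = 25 gives 21.75 + 0.25x − (1176/17 - (2/17)x) = 25, so x' = 197.
Then Pb = 1176/17 − (2/17)·197 = 46 and Ps = 21.75 + 0.25·197 = 71.
Government outlay = subsidy × quantity = 25 × 197 = 4925.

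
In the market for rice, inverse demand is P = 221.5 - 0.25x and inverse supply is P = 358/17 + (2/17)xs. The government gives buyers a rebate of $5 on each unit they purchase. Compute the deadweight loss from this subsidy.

Deadweight loss = $34

Pre-subsidy: 221.5 - 0.25x = 358/17 + (2/17)x gives x* = 545.2 and P* = 85.2.
With the rebate, buyers effectively pay Pb = Ps − 5, where Ps is the price sellers receive.
On the curves, Pb = 221.5 - 0.25x and Ps = 358/17 + (2/17)x; the wedge Ps − Pb = 5 gives 358/17 + (2/17)x − (221.5 - 0.25x) = 5, so x' = 558.8.
Then Pb = 221.5 − 0.25·558.8 = 81.8 and Ps = 358/17 + (2/17)·558.8 = 86.8.
The subsidy expands output by 558.8 − 545.2 = 13.6 past the efficient level; on those units the gap between marginal cost and willingness to pay runs from 0 up to 5.
DWL = ½ × 5 × 13.6 = 34.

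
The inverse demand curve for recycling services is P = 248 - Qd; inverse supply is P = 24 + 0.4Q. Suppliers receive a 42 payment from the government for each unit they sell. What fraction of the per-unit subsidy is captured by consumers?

Consumer share = 5/7

Pre-subsidy: 248 - Q = 24 + 0.4Q gives Q* = 160 and P* = 88.
With the subsidy, sellers receive Ps = Pb + 42 for each unit, where Pb is the price buyers pay.
On the curves, Pb = 248 - Q and Ps = 24 + 0.4Q; the wedge Ps − Pb = 42 gives 24 + 0.4Q − (248 - Q) = 42, so Q' = 190.
Then Pb = 248 − 1·190 = 58 and Ps = 24 + 0.4·190 = 100.
Buyers' price falls by P* − Pb = 88 − 58 = 30; sellers' price rises by Ps − P* = 100 − 88 = 12.
So consumers capture 30/42 = 5/7 of each unit of subsidy.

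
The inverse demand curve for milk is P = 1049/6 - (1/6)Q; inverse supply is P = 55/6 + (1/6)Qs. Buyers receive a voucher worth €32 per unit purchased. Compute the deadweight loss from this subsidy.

Deadweight loss = €1536

Pre-subsidy: 1049/6 - (1/6)Q = 55/6 + (1/6)Q gives Q* = 497 and P* = 92.
With the rebate, buyers effectively pay Pb = Ps − 32, where Ps is the price sellers receive.
On the curves, Pb = 1049/6 - (1/6)Q and Ps = 55/6 + (1/6)Q; the wedge Ps − Pb = 32 gives 55/6 + (1/6)Q − (1049/6 - (1/6)Q) = 32, so Q' = 593.
Then Pb = 1049/6 − (1/6)·593 = 76 and Ps = 55/6 + (1/6)·593 = 108.
The subsidy expands output by 593 − 497 = 96 past the efficient level; on those units the gap between marginal cost and willingness to pay runs from 0 up to 32.
DWL = ½ × 32 × 96 = 1536.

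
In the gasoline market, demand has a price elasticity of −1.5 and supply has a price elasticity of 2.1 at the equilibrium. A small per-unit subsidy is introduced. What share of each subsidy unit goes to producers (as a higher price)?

Producer share = 5/12

For a small subsidy around the equilibrium, the benefit split depends on the relative slopes, which at a point are proportional to the elasticities.
Buyer share = εs/(εs + |εd|) = 2.1/(2.1 + 1.5) = 7/12; seller share = |εd|/(εs + |εd|) = 5/12.
So producers capture 5/12 of the subsidy.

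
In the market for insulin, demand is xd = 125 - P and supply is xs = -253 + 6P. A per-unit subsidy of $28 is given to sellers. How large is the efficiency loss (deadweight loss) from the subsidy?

Deadweight loss = $336

Pre-subsidy: 125 - P = -253 + 6P gives P* = 54, x* = 71.
With the subsidy, sellers receive Ps = Pb + 28 for each unit, where Pb is the price buyers pay.
Supply in terms of Pb becomes xs = -253 + 6(Pb + 28) = -85 + 6Pb. Setting this equal to demand: 125 - Pb = -85 + 6Pb, so Pb = 30.
Sellers receive Ps = 30 + 28 = 58; x' = 125 − 1·30 = 95.
The subsidy expands output by 95 − 71 = 24 past the efficient level; on those units the gap between marginal cost and willingness to pay runs from 0 up to 28.
DWL = ½ × 28 × 24 = 336.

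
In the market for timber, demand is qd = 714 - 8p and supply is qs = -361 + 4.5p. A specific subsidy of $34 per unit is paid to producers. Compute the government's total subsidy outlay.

Pre-subsidy: 714 - 8p = -361 + 4.5p gives p* = 86, q* = 26.
With the subsidy, sellers receive ps = pb + 34 for each unit, where pb is the price buyers pay.
Supply in terms of pb becomes qs = -361 + 4.5(pb + 34) = -208 + 4.5pb. Setting this equal to demand: 714 - 8pb = -208 + 4.5pb, so pb = 73.76.
Sellers receive ps = 73.76 + 34 = 107.76; q' = 714 − 8·73.76 = 123.92.
Government outlay = subsidy × quantity = 34 × 123.92 = 4213.28.

Government cost = $4213.28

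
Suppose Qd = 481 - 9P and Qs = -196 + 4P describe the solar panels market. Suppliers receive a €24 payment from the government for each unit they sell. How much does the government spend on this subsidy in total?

Government cost = 24576/13

Pre-subsidy: 481 - 9P = -196 + 4P gives P* = 677/13, Q* = 160/13.
With the subsidy, sellers receive Ps = Pb + 24 for each unit, where Pb is the price buyers pay.
Supply in terms of Pb becomes Qs = -196 + 4(Pb + 24) = -100 + 4Pb. Setting this equal to demand: 481 - 9Pb = -100 + 4Pb, so Pb = 581/13.
Sellers receive Ps = 581/13 + 24 = 893/13; Q' = 481 − 9·(581/13) = 1024/13.
Government outlay = subsidy × quantity = 24 × 1024/13 = 24576/13.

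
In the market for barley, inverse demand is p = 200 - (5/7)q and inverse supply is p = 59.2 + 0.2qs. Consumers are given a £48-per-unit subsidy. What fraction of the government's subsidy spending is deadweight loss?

Pre-subsidy: 200 - (5/7)q = 59.2 + 0.2q gives q* = 154 and p* = 90.
With the rebate, buyers effectively pay pb = ps − 48, where ps is the price sellers receive.
On the curves, pb = 200 - (5/7)q and ps = 59.2 + 0.2q; the wedge ps − pb = 48 gives 59.2 + 0.2q − (200 - (5/7)q) = 48, so q' = 206.5.
Then pb = 200 − (5/7)·206.5 = 52.5 and ps = 59.2 + 0.2·206.5 = 100.5.
ΔCS = ½(154 + 206.5)(90 − 52.5) = 6759.375; ΔPS = ½(154 + 206.5)(100.5 − 90) = 1892.625.
Government spending = 48 × 206.5 = 9912.
DWL = ½ × 48 × (206.5 − 154) = 1260; fraction = 1260 / 9912 = 15/118.

DWL / government spending = 15/118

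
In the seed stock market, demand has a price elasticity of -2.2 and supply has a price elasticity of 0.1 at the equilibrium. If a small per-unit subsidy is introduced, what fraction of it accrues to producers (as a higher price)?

Producer share = 22/23

For a small subsidy around the equilibrium, the benefit split depends on the relative slopes, which at a point are proportional to the elasticities.
Buyer share = εs/(εs + |εd|) = 0.1/(0.1 + 2.2) = 1/23; seller share = |εd|/(εs + |εd|) = 22/23.
So producers capture 22/23 of the subsidy.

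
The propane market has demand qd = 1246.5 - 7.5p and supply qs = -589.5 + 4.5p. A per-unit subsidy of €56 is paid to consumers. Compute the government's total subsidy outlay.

Pre-subsidy: 1246.5 - 7.5p = -589.5 + 4.5p gives p* = 153, q* = 99.
With the rebate, buyers effectively pay pb = ps − 56, where ps is the price sellers receive.
Demand in terms of ps becomes qd = 1246.5 − 7.5(ps − 56) = 1666.5 - 7.5ps. Setting this equal to supply: 1666.5 - 7.5ps = -589.5 + 4.5ps, so ps = 188.
Buyers pay pb = 188 − 56 = 132; q' = -589.5 + 4.5·188 = 256.5.
Government outlay = subsidy × quantity = 56 × 256.5 = 14364.

Government cost = €14364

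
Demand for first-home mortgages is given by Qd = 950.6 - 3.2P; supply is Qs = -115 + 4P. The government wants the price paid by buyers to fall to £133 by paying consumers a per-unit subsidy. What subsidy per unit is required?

Required subsidy s = £27 per unit

At a buyer price of 133, quantity demanded is 950.6 − 3.2·133 = 525.
Sellers supply 525 only when they receive Ps with -115 + 4·Ps = 525, i.e. Ps = 160.
s = Ps − Pb = 160 − 133 = 27.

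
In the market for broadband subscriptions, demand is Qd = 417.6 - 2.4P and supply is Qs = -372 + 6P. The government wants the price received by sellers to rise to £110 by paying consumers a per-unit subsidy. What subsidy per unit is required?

At a seller price of 110, quantity supplied is -372 + 6·110 = 288.
Buyers absorb 288 only when they pay Pb with 417.6 − 2.4·Pb = 288, i.e. Pb = 54.
s = Ps − Pb = 110 − 54 = 56.

Required subsidy s = £56 per unit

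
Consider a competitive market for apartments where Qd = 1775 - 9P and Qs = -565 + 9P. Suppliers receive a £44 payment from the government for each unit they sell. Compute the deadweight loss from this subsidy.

Pre-subsidy: 1775 - 9P = -565 + 9P gives P* = 130, Q* = 605.
With the subsidy, sellers receive Ps = Pb + 44 for each unit, where Pb is the price buyers pay.
Supply in terms of Pb becomes Qs = -565 + 9(Pb + 44) = -169 + 9Pb. Setting this equal to demand: 1775 - 9Pb = -169 + 9Pb, so Pb = 108.
Sellers receive Ps = 108 + 44 = 152; Q' = 1775 − 9·108 = 803.
The subsidy expands output by 803 − 605 = 198 past the efficient level; on those units the gap between marginal cost and willingness to pay runs from 0 up to 44.
DWL = ½ × 44 × 198 = 4356.

Deadweight loss = £4356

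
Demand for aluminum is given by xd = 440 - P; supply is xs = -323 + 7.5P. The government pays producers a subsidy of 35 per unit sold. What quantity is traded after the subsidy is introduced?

Pre-subsidy: 440 - P = -323 + 7.5P gives P* = 1526/17, x* = 5954/17.
With the subsidy, sellers receive Ps = Pb + 35 for each unit, where Pb is the price buyers pay.
Supply in terms of Pb becomes xs = -323 + 7.5(Pb + 35) = -60.5 + 7.5Pb. Setting this equal to demand: 440 - Pb = -60.5 + 7.5Pb, so Pb = 1001/17.
Sellers receive Ps = 1001/17 + 35 = 1596/17; x' = 440 − 1·(1001/17) = 6479/17.

x' = 6479/17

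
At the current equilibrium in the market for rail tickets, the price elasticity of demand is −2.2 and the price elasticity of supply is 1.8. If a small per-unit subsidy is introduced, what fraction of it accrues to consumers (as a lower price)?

Consumer share = 0.45

For a small subsidy around the equilibrium, the benefit split depends on the relative slopes, which at a point are proportional to the elasticities.
Buyer share = εs/(εs + |εd|) = 1.8/(1.8 + 2.2) = 0.45; seller share = |εd|/(εs + |εd|) = 0.55.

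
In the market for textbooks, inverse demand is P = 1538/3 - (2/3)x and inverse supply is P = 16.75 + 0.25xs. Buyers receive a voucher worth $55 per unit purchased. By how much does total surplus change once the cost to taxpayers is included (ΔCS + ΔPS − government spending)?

Pre-subsidy: 1538/3 - (2/3)x = 16.75 + 0.25x gives x* = 541 and P* = 152.
With the rebate, buyers effectively pay Pb = Ps − 55, where Ps is the price sellers receive.
On the curves, Pb = 1538/3 - (2/3)x and Ps = 16.75 + 0.25x; the wedge Ps − Pb = 55 gives 16.75 + 0.25x − (1538/3 - (2/3)x) = 55, so x' = 601.
Then Pb = 1538/3 − (2/3)·601 = 112 and Ps = 16.75 + 0.25·601 = 167.
ΔCS = ½(541 + 601)(152 − 112) = 22840; ΔPS = ½(541 + 601)(167 − 152) = 8565.
Government spending = 55 × 601 = 33055.
Net change = 22840 + 8565 − 33055 = -1650. The loss equals the DWL triangle ½·55·60.

Net change in total surplus = -$1650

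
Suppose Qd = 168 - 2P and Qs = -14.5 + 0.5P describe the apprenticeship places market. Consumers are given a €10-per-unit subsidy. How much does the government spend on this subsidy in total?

Pre-subsidy: 168 - 2P = -14.5 + 0.5P gives P* = 73, Q* = 22.
With the rebate, buyers effectively pay Pb = Ps − 10, where Ps is the price sellers receive.
Demand in terms of Ps becomes Qd = 168 − 2(Ps − 10) = 188 - 2Ps. Setting this equal to supply: 188 - 2Ps = -14.5 + 0.5Ps, so Ps = 81.
Buyers pay Pb = 81 − 10 = 71; Q' = -14.5 + 0.5·81 = 26.
Government outlay = subsidy × quantity = 10 × 26 = 260.

Government cost = €260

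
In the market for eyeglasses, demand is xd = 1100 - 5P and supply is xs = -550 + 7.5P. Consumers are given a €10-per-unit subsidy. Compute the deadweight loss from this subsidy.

Pre-subsidy: 1100 - 5P = -550 + 7.5P gives P* = 132, x* = 440.
With the rebate, buyers effectively pay Pb = Ps − 10, where Ps is the price sellers receive.
Demand in terms of Ps becomes xd = 1100 − 5(Ps − 10) = 1150 - 5Ps. Setting this equal to supply: 1150 - 5Ps = -550 + 7.5Ps, so Ps = 136.
Buyers pay Pb = 136 − 10 = 126; x' = -550 + 7.5·136 = 470.
The subsidy expands output by 470 − 440 = 30 past the efficient level; on those units the gap between marginal cost and willingness to pay runs from 0 up to 10.
DWL = ½ × 10 × 30 = 150.

Deadweight loss = €150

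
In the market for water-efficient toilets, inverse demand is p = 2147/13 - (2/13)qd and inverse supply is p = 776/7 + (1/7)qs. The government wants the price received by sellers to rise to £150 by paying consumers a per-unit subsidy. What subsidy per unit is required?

At a seller price of 150, quantity supplied is -776 + 7·150 = 274.
Buyers absorb 274 only when they pay pb = 2147/13 − (2/13)·274 = 123.
s = ps − pb = 150 − 123 = 27.

Required subsidy s = £27 per unit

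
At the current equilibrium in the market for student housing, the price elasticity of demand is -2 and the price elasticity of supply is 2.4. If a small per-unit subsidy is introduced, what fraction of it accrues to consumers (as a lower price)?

For a small subsidy around the equilibrium, the benefit split depends on the relative slopes, which at a point are proportional to the elasticities.
Buyer share = εs/(εs + |εd|) = 2.4/(2.4 + 2) = 6/11; seller share = |εd|/(εs + |εd|) = 5/11.

Consumer share = 6/11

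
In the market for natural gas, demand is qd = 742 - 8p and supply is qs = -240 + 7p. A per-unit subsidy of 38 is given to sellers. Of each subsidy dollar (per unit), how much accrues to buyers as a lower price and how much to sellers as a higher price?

Buyers gain 266/15 per unit; sellers gain 304/15 per unit

Pre-subsidy: 742 - 8p = -240 + 7p gives p* = 982/15, q* = 3274/15.
With the subsidy, sellers receive ps = pb + 38 for each unit, where pb is the price buyers pay.
Supply in terms of pb becomes qs = -240 + 7(pb + 38) = 26 + 7pb. Setting this equal to demand: 742 - 8pb = 26 + 7pb, so pb = 716/15.
Sellers receive ps = 716/15 + 38 = 1286/15; q' = 742 − 8·(716/15) = 5402/15.
Buyers' price falls by p* − pb = 982/15 − 716/15 = 266/15; sellers' price rises by ps − p* = 1286/15 − 982/15 = 304/15.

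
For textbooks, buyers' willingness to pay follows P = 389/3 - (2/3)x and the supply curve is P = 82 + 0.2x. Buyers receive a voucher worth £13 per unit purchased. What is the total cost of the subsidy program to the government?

Pre-subsidy: 389/3 - (2/3)x = 82 + 0.2x gives x* = 55 and P* = 93.
With the rebate, buyers effectively pay Pb = Ps − 13, where Ps is the price sellers receive.
On the curves, Pb = 389/3 - (2/3)x and Ps = 82 + 0.2x; the wedge Ps − Pb = 13 gives 82 + 0.2x − (389/3 - (2/3)x) = 13, so x' = 70.
Then Pb = 389/3 − (2/3)·70 = 83 and Ps = 82 + 0.2·70 = 96.
Government outlay = subsidy × quantity = 13 × 70 = 910.

Government cost = £910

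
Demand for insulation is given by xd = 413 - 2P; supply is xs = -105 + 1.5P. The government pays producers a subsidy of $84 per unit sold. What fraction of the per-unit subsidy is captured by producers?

Pre-subsidy: 413 - 2P = -105 + 1.5P gives P* = 148, x* = 117.
With the subsidy, sellers receive Ps = Pb + 84 for each unit, where Pb is the price buyers pay.
Supply in terms of Pb becomes xs = -105 + 1.5(Pb + 84) = 21 + 1.5Pb. Setting this equal to demand: 413 - 2Pb = 21 + 1.5Pb, so Pb = 112.
Sellers receive Ps = 112 + 84 = 196; x' = 413 − 2·112 = 189.
Buyers' price falls by P* − Pb = 148 − 112 = 36; sellers' price rises by Ps − P* = 196 − 148 = 48.
So producers capture 48/84 = 4/7 of each unit of subsidy.

Producer share = 4/7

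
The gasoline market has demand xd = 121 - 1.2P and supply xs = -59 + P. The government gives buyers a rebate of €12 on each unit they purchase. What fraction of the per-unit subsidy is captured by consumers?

Consumer share = 5/11

Pre-subsidy: 121 - 1.2P = -59 + P gives P* = 900/11, x* = 251/11.
With the rebate, buyers effectively pay Pb = Ps − 12, where Ps is the price sellers receive.
Demand in terms of Ps becomes xd = 121 − 1.2(Ps − 12) = 135.4 - 1.2Ps. Setting this equal to supply: 135.4 - 1.2Ps = -59 + Ps, so Ps = 972/11.
Buyers pay Pb = 972/11 − 12 = 840/11; x' = -59 + 1·(972/11) = 323/11.
Buyers' price falls by P* − Pb = 900/11 − 840/11 = 60/11; sellers' price rises by Ps − P* = 972/11 − 900/11 = 72/11.
So consumers capture (60/11)/12 = 5/11 of each unit of subsidy.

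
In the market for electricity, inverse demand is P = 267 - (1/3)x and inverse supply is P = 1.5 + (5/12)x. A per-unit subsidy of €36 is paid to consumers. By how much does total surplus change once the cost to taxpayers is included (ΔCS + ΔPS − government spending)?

Pre-subsidy: 267 - (1/3)x = 1.5 + (5/12)x gives x* = 354 and P* = 149.
With the rebate, buyers effectively pay Pb = Ps − 36, where Ps is the price sellers receive.
On the curves, Pb = 267 - (1/3)x and Ps = 1.5 + (5/12)x; the wedge Ps − Pb = 36 gives 1.5 + (5/12)x − (267 - (1/3)x) = 36, so x' = 402.
Then Pb = 267 − (1/3)·402 = 133 and Ps = 1.5 + (5/12)·402 = 169.
ΔCS = ½(354 + 402)(149 − 133) = 6048; ΔPS = ½(354 + 402)(169 − 149) = 7560.
Government spending = 36 × 402 = 14472.
Net change = 6048 + 7560 − 14472 = -864. The loss equals the DWL triangle ½·36·48.

Net change in total surplus = -€864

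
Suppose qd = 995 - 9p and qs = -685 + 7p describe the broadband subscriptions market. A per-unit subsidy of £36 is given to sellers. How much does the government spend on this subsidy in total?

Government cost = £6903

Pre-subsidy: 995 - 9p = -685 + 7p gives p* = 105, q* = 50.
With the subsidy, sellers receive ps = pb + 36 for each unit, where pb is the price buyers pay.
Supply in terms of pb becomes qs = -685 + 7(pb + 36) = -433 + 7pb. Setting this equal to demand: 995 - 9pb = -433 + 7pb, so pb = 89.25.
Sellers receive ps = 89.25 + 36 = 125.25; q' = 995 − 9·89.25 = 191.75.
Government outlay = subsidy × quantity = 36 × 191.75 = 6903.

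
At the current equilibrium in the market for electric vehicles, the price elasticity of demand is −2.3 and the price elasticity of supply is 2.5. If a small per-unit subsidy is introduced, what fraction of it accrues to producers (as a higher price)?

For a small subsidy around the equilibrium, the benefit split depends on the relative slopes, which at a point are proportional to the elasticities.
Buyer share = εs/(εs + |εd|) = 2.5/(2.5 + 2.3) = 25/48; seller share = |εd|/(εs + |εd|) = 23/48.
So producers capture 23/48 of the subsidy.

Producer share = 23/48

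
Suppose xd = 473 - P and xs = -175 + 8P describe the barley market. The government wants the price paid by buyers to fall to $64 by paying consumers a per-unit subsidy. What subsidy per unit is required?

At a buyer price of 64, quantity demanded is 473 − 1·64 = 409.
Sellers supply 409 only when they receive Ps with -175 + 8·Ps = 409, i.e. Ps = 73.
s = Ps − Pb = 73 − 64 = 9.

Required subsidy s = $9 per unit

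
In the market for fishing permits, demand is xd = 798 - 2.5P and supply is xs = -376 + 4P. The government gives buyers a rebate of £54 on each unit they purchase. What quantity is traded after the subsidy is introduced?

x' = 5584/13

Pre-subsidy: 798 - 2.5P = -376 + 4P gives P* = 2348/13, x* = 4504/13.
With the rebate, buyers effectively pay Pb = Ps − 54, where Ps is the price sellers receive.
Demand in terms of Ps becomes xd = 798 − 2.5(Ps − 54) = 933 - 2.5Ps. Setting this equal to supply: 933 - 2.5Ps = -376 + 4Ps, so Ps = 2618/13.
Buyers pay Pb = 2618/13 − 54 = 1916/13; x' = -376 + 4·(2618/13) = 5584/13.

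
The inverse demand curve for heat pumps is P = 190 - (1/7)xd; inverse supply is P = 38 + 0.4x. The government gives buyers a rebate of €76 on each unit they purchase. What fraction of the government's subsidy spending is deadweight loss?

Pre-subsidy: 190 - (1/7)x = 38 + 0.4x gives x* = 280 and P* = 150.
With the rebate, buyers effectively pay Pb = Ps − 76, where Ps is the price sellers receive.
On the curves, Pb = 190 - (1/7)x and Ps = 38 + 0.4x; the wedge Ps − Pb = 76 gives 38 + 0.4x − (190 - (1/7)x) = 76, so x' = 420.
Then Pb = 190 − (1/7)·420 = 130 and Ps = 38 + 0.4·420 = 206.
ΔCS = ½(280 + 420)(150 − 130) = 7000; ΔPS = ½(280 + 420)(206 − 150) = 19600.
Government spending = 76 × 420 = 31920.
DWL = ½ × 76 × (420 − 280) = 5320; fraction = 5320 / 31920 = 1/6.

DWL / government spending = 1/6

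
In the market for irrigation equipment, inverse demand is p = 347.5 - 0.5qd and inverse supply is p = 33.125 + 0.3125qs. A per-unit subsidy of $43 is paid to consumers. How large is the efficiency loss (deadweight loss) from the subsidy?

Pre-subsidy: 347.5 - 0.5q = 33.125 + 0.3125q gives q* = 5030/13 and p* = 4005/26.
With the rebate, buyers effectively pay pb = ps − 43, where ps is the price sellers receive.
On the curves, pb = 347.5 - 0.5q and ps = 33.125 + 0.3125q; the wedge ps − pb = 43 gives 33.125 + 0.3125q − (347.5 - 0.5q) = 43, so q' = 5718/13.
Then pb = 347.5 − 0.5·(5718/13) = 3317/26 and ps = 33.125 + 0.3125·(5718/13) = 4435/26.
The subsidy expands output by 5718/13 − 5030/13 = 688/13 past the efficient level; on those units the gap between marginal cost and willingness to pay runs from 0 up to 43.
DWL = ½ × 43 × 688/13 = 14792/13.

Deadweight loss = 14792/13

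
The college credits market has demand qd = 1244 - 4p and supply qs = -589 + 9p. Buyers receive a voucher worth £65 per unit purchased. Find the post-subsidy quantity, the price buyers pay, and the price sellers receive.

q' = 860; buyers pay £96; sellers receive £161

Pre-subsidy: 1244 - 4p = -589 + 9p gives p* = 141, q* = 680.
With the rebate, buyers effectively pay pb = ps − 65, where ps is the price sellers receive.
Demand in terms of ps becomes qd = 1244 − 4(ps − 65) = 1504 - 4ps. Setting this equal to supply: 1504 - 4ps = -589 + 9ps, so ps = 161.
Buyers pay pb = 161 − 65 = 96; q' = -589 + 9·161 = 860.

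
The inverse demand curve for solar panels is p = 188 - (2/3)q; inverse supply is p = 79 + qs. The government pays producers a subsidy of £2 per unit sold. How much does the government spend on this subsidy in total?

Pre-subsidy: 188 - (2/3)q = 79 + q gives q* = 65.4 and p* = 144.4.
With the subsidy, sellers receive ps = pb + 2 for each unit, where pb is the price buyers pay.
On the curves, pb = 188 - (2/3)q and ps = 79 + q; the wedge ps − pb = 2 gives 79 + q − (188 - (2/3)q) = 2, so q' = 66.6.
Then pb = 188 − (2/3)·66.6 = 143.6 and ps = 79 + 1·66.6 = 145.6.
Government outlay = subsidy × quantity = 2 × 66.6 = 133.2.

Government cost = £133.2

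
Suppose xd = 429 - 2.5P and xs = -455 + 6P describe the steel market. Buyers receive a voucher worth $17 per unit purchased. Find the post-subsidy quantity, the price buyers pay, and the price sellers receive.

Pre-subsidy: 429 - 2.5P = -455 + 6P gives P* = 104, x* = 169.
With the rebate, buyers effectively pay Pb = Ps − 17, where Ps is the price sellers receive.
Demand in terms of Ps becomes xd = 429 − 2.5(Ps − 17) = 471.5 - 2.5Ps. Setting this equal to supply: 471.5 - 2.5Ps = -455 + 6Ps, so Ps = 109.
Buyers pay Pb = 109 − 17 = 92; x' = -455 + 6·109 = 199.

x' = 199; buyers pay $92; sellers receive $109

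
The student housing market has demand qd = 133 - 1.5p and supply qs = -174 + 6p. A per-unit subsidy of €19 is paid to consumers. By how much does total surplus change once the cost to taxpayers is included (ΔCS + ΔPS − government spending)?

Net change in total surplus = -€216.6

Pre-subsidy: 133 - 1.5p = -174 + 6p gives p* = 614/15, q* = 71.6.
With the rebate, buyers effectively pay pb = ps − 19, where ps is the price sellers receive.
Demand in terms of ps becomes qd = 133 − 1.5(ps − 19) = 161.5 - 1.5ps. Setting this equal to supply: 161.5 - 1.5ps = -174 + 6ps, so ps = 671/15.
Buyers pay pb = 671/15 − 19 = 386/15; q' = -174 + 6·(671/15) = 94.4.
ΔCS = ½(71.6 + 94.4)(614/15 − 386/15) = 1261.6; ΔPS = ½(71.6 + 94.4)(671/15 − 614/15) = 315.4.
Government spending = 19 × 94.4 = 1793.6.
Net change = 1261.6 + 315.4 − 1793.6 = -216.6. The loss equals the DWL triangle ½·19·22.8.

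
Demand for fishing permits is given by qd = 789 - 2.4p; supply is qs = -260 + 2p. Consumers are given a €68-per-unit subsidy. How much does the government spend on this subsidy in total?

Government cost = €19788

Pre-subsidy: 789 - 2.4p = -260 + 2p gives p* = 5245/22, q* = 2385/11.
With the rebate, buyers effectively pay pb = ps − 68, where ps is the price sellers receive.
Demand in terms of ps becomes qd = 789 − 2.4(ps − 68) = 952.2 - 2.4ps. Setting this equal to supply: 952.2 - 2.4ps = -260 + 2ps, so ps = 275.5.
Buyers pay pb = 275.5 − 68 = 207.5; q' = -260 + 2·275.5 = 291.
Government outlay = subsidy × quantity = 68 × 291 = 19788.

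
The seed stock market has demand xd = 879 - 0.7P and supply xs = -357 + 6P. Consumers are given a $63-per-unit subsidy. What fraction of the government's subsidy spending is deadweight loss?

Pre-subsidy: 879 - 0.7P = -357 + 6P gives P* = 12360/67, x* = 50241/67.
With the rebate, buyers effectively pay Pb = Ps − 63, where Ps is the price sellers receive.
Demand in terms of Ps becomes xd = 879 − 0.7(Ps − 63) = 923.1 - 0.7Ps. Setting this equal to supply: 923.1 - 0.7Ps = -357 + 6Ps, so Ps = 12801/67.
Buyers pay Pb = 12801/67 − 63 = 8580/67; x' = -357 + 6·(12801/67) = 52887/67.
ΔCS = ½(50241/67 + 52887/67)(12360/67 − 8580/67) = 194911920/4489; ΔPS = ½(50241/67 + 52887/67)(12801/67 − 12360/67) = 22739724/4489.
Government spending = 63 × 52887/67 = 3331881/67.
DWL = ½ × 63 × (52887/67 − 50241/67) = 83349/67; fraction = (83349/67) / (3331881/67) = 441/17629.

DWL / government spending = 441/17629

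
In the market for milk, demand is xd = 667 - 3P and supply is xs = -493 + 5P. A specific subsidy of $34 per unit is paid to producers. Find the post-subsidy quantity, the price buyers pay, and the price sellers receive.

Pre-subsidy: 667 - 3P = -493 + 5P gives P* = 145, x* = 232.
With the subsidy, sellers receive Ps = Pb + 34 for each unit, where Pb is the price buyers pay.
Supply in terms of Pb becomes xs = -493 + 5(Pb + 34) = -323 + 5Pb. Setting this equal to demand: 667 - 3Pb = -323 + 5Pb, so Pb = 123.75.
Sellers receive Ps = 123.75 + 34 = 157.75; x' = 667 − 3·123.75 = 295.75.

x' = 295.75; buyers pay $123.75; sellers receive $157.75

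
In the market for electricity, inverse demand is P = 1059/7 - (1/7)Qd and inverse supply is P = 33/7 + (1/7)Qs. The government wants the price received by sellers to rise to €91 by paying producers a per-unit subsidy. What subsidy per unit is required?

Required subsidy s = €26 per unit

At a seller price of 91, quantity supplied is -33 + 7·91 = 604.
Buyers absorb 604 only when they pay Pb = 1059/7 − (1/7)·604 = 65.
s = Ps − Pb = 91 − 65 = 26.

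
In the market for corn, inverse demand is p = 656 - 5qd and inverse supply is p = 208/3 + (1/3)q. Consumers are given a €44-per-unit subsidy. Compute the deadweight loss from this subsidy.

Deadweight loss = €181.5

Pre-subsidy: 656 - 5q = 208/3 + (1/3)q gives q* = 110 and p* = 106.
With the rebate, buyers effectively pay pb = ps − 44, where ps is the price sellers receive.
On the curves, pb = 656 - 5q and ps = 208/3 + (1/3)q; the wedge ps − pb = 44 gives 208/3 + (1/3)q − (656 - 5q) = 44, so q' = 118.25.
Then pb = 656 − 5·118.25 = 64.75 and ps = 208/3 + (1/3)·118.25 = 108.75.
The subsidy expands output by 118.25 − 110 = 8.25 past the efficient level; on those units the gap between marginal cost and willingness to pay runs from 0 up to 44.
DWL = ½ × 44 × 8.25 = 181.5.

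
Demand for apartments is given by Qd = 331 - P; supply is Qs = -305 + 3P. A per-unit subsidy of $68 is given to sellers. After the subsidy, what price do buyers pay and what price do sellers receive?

Pre-subsidy: 331 - P = -305 + 3P gives P* = 159, Q* = 172.
With the subsidy, sellers receive Ps = Pb + 68 for each unit, where Pb is the price buyers pay.
Supply in terms of Pb becomes Qs = -305 + 3(Pb + 68) = -101 + 3Pb. Setting this equal to demand: 331 - Pb = -101 + 3Pb, so Pb = 108.
Sellers receive Ps = 108 + 68 = 176; Q' = 331 − 1·108 = 223.

Buyers pay $108; sellers receive $176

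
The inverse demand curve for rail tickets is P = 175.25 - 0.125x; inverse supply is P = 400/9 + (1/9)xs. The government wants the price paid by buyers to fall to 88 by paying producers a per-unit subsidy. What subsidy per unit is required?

Required subsidy s = 34 per unit

At a buyer price of 88, quantity demanded is 1402 − 8·88 = 698.
Sellers supply 698 only when they receive Ps = 400/9 + (1/9)·698 = 122.
s = Ps − Pb = 122 − 88 = 34.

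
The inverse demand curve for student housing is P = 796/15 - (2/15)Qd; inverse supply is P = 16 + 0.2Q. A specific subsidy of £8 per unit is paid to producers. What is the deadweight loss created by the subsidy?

Pre-subsidy: 796/15 - (2/15)Q = 16 + 0.2Q gives Q* = 111.2 and P* = 38.24.
With the subsidy, sellers receive Ps = Pb + 8 for each unit, where Pb is the price buyers pay.
On the curves, Pb = 796/15 - (2/15)Q and Ps = 16 + 0.2Q; the wedge Ps − Pb = 8 gives 16 + 0.2Q − (796/15 - (2/15)Q) = 8, so Q' = 135.2.
Then Pb = 796/15 − (2/15)·135.2 = 35.04 and Ps = 16 + 0.2·135.2 = 43.04.
The subsidy expands output by 135.2 − 111.2 = 24 past the efficient level; on those units the gap between marginal cost and willingness to pay runs from 0 up to 8.
DWL = ½ × 8 × 24 = 96.

Deadweight loss = £96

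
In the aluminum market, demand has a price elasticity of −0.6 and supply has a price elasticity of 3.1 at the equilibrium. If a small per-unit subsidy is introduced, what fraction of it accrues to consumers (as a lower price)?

For a small subsidy around the equilibrium, the benefit split depends on the relative slopes, which at a point are proportional to the elasticities.
Buyer share = εs/(εs + |εd|) = 3.1/(3.1 + 0.6) = 31/37; seller share = |εd|/(εs + |εd|) = 6/37.

Consumer share = 31/37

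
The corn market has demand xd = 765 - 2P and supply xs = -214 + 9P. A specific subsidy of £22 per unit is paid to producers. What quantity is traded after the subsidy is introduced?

x' = 623

Pre-subsidy: 765 - 2P = -214 + 9P gives P* = 89, x* = 587.
With the subsidy, sellers receive Ps = Pb + 22 for each unit, where Pb is the price buyers pay.
Supply in terms of Pb becomes xs = -214 + 9(Pb + 22) = -16 + 9Pb. Setting this equal to demand: 765 - 2Pb = -16 + 9Pb, so Pb = 71.
Sellers receive Ps = 71 + 22 = 93; x' = 765 − 2·71 = 623.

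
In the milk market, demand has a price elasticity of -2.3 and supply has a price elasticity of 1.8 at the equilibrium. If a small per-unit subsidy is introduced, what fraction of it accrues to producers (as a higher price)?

Producer share = 23/41

For a small subsidy around the equilibrium, the benefit split depends on the relative slopes, which at a point are proportional to the elasticities.
Buyer share = εs/(εs + |εd|) = 1.8/(1.8 + 2.3) = 18/41; seller share = |εd|/(εs + |εd|) = 23/41.
So producers capture 23/41 of the subsidy.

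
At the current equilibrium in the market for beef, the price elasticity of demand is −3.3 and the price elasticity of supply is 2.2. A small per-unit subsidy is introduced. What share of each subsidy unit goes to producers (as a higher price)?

Producer share = 0.6

For a small subsidy around the equilibrium, the benefit split depends on the relative slopes, which at a point are proportional to the elasticities.
Buyer share = εs/(εs + |εd|) = 2.2/(2.2 + 3.3) = 0.4; seller share = |εd|/(εs + |εd|) = 0.6.
So producers capture 0.6 of the subsidy.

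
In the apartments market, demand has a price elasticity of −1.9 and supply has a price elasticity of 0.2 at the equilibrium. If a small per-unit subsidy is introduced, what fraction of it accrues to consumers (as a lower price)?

Consumer share = 2/21

For a small subsidy around the equilibrium, the benefit split depends on the relative slopes, which at a point are proportional to the elasticities.
Buyer share = εs/(εs + |εd|) = 0.2/(0.2 + 1.9) = 2/21; seller share = |εd|/(εs + |εd|) = 19/21.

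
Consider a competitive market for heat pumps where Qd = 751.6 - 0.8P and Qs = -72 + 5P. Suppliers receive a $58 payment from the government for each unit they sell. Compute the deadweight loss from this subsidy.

Deadweight loss = $1160

Pre-subsidy: 751.6 - 0.8P = -72 + 5P gives P* = 142, Q* = 638.
With the subsidy, sellers receive Ps = Pb + 58 for each unit, where Pb is the price buyers pay.
Supply in terms of Pb becomes Qs = -72 + 5(Pb + 58) = 218 + 5Pb. Setting this equal to demand: 751.6 - 0.8Pb = 218 + 5Pb, so Pb = 92.
Sellers receive Ps = 92 + 58 = 150; Q' = 751.6 − 0.8·92 = 678.
The subsidy expands output by 678 − 638 = 40 past the efficient level; on those units the gap between marginal cost and willingness to pay runs from 0 up to 58.
DWL = ½ × 58 × 40 = 1160.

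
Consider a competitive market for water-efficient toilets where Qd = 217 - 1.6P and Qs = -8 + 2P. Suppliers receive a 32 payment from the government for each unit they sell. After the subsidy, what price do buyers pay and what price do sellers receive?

Pre-subsidy: 217 - 1.6P = -8 + 2P gives P* = 62.5, Q* = 117.
With the subsidy, sellers receive Ps = Pb + 32 for each unit, where Pb is the price buyers pay.
Supply in terms of Pb becomes Qs = -8 + 2(Pb + 32) = 56 + 2Pb. Setting this equal to demand: 217 - 1.6Pb = 56 + 2Pb, so Pb = 805/18.
Sellers receive Ps = 805/18 + 32 = 1381/18; Q' = 217 − 1.6·(805/18) = 1309/9.

Buyers pay 805/18; sellers receive 1381/18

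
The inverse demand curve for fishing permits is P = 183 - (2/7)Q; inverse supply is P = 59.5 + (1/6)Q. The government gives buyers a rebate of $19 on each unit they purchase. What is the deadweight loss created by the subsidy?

Pre-subsidy: 183 - (2/7)Q = 59.5 + (1/6)Q gives Q* = 273 and P* = 105.
With the rebate, buyers effectively pay Pb = Ps − 19, where Ps is the price sellers receive.
On the curves, Pb = 183 - (2/7)Q and Ps = 59.5 + (1/6)Q; the wedge Ps − Pb = 19 gives 59.5 + (1/6)Q − (183 - (2/7)Q) = 19, so Q' = 315.
Then Pb = 183 − (2/7)·315 = 93 and Ps = 59.5 + (1/6)·315 = 112.
The subsidy expands output by 315 − 273 = 42 past the efficient level; on those units the gap between marginal cost and willingness to pay runs from 0 up to 19.
DWL = ½ × 19 × 42 = 399.

Deadweight loss = $399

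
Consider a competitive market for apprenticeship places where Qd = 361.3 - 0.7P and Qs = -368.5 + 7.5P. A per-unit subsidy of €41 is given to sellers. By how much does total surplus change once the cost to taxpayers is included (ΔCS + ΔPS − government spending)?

Net change in total surplus = -€538.125

Pre-subsidy: 361.3 - 0.7P = -368.5 + 7.5P gives P* = 89, Q* = 299.
With the subsidy, sellers receive Ps = Pb + 41 for each unit, where Pb is the price buyers pay.
Supply in terms of Pb becomes Qs = -368.5 + 7.5(Pb + 41) = -61 + 7.5Pb. Setting this equal to demand: 361.3 - 0.7Pb = -61 + 7.5Pb, so Pb = 51.5.
Sellers receive Ps = 51.5 + 41 = 92.5; Q' = 361.3 − 0.7·51.5 = 325.25.
ΔCS = ½(299 + 325.25)(89 − 51.5) = 11704.6875; ΔPS = ½(299 + 325.25)(92.5 − 89) = 1092.4375.
Government spending = 41 × 325.25 = 13335.25.
Net change = 11704.6875 + 1092.4375 − 13335.25 = -538.125. The loss equals the DWL triangle ½·41·26.25.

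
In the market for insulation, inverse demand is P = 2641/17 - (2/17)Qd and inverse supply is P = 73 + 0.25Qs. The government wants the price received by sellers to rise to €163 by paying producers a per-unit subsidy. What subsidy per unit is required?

At a seller price of 163, quantity supplied is -292 + 4·163 = 360.
Buyers absorb 360 only when they pay Pb = 2641/17 − (2/17)·360 = 113.
s = Ps − Pb = 163 − 113 = 50.

Required subsidy s = €50 per unit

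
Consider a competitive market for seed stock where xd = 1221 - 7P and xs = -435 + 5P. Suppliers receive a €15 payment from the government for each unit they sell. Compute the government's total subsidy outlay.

Pre-subsidy: 1221 - 7P = -435 + 5P gives P* = 138, x* = 255.
With the subsidy, sellers receive Ps = Pb + 15 for each unit, where Pb is the price buyers pay.
Supply in terms of Pb becomes xs = -435 + 5(Pb + 15) = -360 + 5Pb. Setting this equal to demand: 1221 - 7Pb = -360 + 5Pb, so Pb = 131.75.
Sellers receive Ps = 131.75 + 15 = 146.75; x' = 1221 − 7·131.75 = 298.75.
Government outlay = subsidy × quantity = 15 × 298.75 = 4481.25.

Government cost = €4481.25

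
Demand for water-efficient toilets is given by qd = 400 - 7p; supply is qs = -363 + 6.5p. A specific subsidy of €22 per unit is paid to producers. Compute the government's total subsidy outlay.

Pre-subsidy: 400 - 7p = -363 + 6.5p gives p* = 1526/27, q* = 118/27.
With the subsidy, sellers receive ps = pb + 22 for each unit, where pb is the price buyers pay.
Supply in terms of pb becomes qs = -363 + 6.5(pb + 22) = -220 + 6.5pb. Setting this equal to demand: 400 - 7pb = -220 + 6.5pb, so pb = 1240/27.
Sellers receive ps = 1240/27 + 22 = 1834/27; q' = 400 − 7·(1240/27) = 2120/27.
Government outlay = subsidy × quantity = 22 × 2120/27 = 46640/27.

Government cost = 46640/27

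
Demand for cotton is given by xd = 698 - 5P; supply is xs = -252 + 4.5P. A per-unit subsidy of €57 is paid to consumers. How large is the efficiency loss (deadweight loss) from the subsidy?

Pre-subsidy: 698 - 5P = -252 + 4.5P gives P* = 100, x* = 198.
With the rebate, buyers effectively pay Pb = Ps − 57, where Ps is the price sellers receive.
Demand in terms of Ps becomes xd = 698 − 5(Ps − 57) = 983 - 5Ps. Setting this equal to supply: 983 - 5Ps = -252 + 4.5Ps, so Ps = 130.
Buyers pay Pb = 130 − 57 = 73; x' = -252 + 4.5·130 = 333.
The subsidy expands output by 333 − 198 = 135 past the efficient level; on those units the gap between marginal cost and willingness to pay runs from 0 up to 57.
DWL = ½ × 57 × 135 = 3847.5.

Deadweight loss = €3847.5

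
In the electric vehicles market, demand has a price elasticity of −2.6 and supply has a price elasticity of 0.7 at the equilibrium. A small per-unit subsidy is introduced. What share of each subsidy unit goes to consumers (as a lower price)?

For a small subsidy around the equilibrium, the benefit split depends on the relative slopes, which at a point are proportional to the elasticities.
Buyer share = εs/(εs + |εd|) = 0.7/(0.7 + 2.6) = 7/33; seller share = |εd|/(εs + |εd|) = 26/33.

Consumer share = 7/33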